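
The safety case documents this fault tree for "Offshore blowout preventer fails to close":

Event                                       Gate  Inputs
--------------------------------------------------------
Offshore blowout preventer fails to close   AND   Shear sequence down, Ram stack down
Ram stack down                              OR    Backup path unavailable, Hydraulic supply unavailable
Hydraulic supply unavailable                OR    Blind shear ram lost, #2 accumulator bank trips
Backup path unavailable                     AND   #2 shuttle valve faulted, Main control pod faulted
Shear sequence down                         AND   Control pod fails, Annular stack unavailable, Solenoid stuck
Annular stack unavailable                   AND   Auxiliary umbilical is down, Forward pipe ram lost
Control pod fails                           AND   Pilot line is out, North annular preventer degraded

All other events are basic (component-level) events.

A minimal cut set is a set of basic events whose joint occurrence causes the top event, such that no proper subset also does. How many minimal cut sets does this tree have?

Control pod fails [AND]: one cut set from each child combined → 1 × 1 = 1 cut set(s).
Annular stack unavailable [AND]: one cut set from each child combined → 1 × 1 = 1 cut set(s).
Shear sequence down [AND]: one cut set from each child combined → 1 × 1 × 1 = 1 cut set(s).
Backup path unavailable [AND]: one cut set from each child combined → 1 × 1 = 1 cut set(s).
Hydraulic supply unavailable [OR]: union of children's cut sets → 2 cut set(s).
Ram stack down [OR]: union of children's cut sets → 3 cut set(s).
Offshore blowout preventer fails to close [AND]: one cut set from each child combined → 1 × 3 = 3 cut set(s).
Minimal cut sets: {#2 shuttle valve faulted, Auxiliary umbilical is down, Forward pipe ram lost, Main control pod faulted, North annular preventer degraded, Pilot line is out, Solenoid stuck}; {Auxiliary umbilical is down, Blind shear ram lost, Forward pipe ram lost, North annular preventer degraded, Pilot line is out, Solenoid stuck}; {#2 accumulator bank trips, Auxiliary umbilical is down, Forward pipe ram lost, North annular preventer degraded, Pilot line is out, Solenoid stuck}.

3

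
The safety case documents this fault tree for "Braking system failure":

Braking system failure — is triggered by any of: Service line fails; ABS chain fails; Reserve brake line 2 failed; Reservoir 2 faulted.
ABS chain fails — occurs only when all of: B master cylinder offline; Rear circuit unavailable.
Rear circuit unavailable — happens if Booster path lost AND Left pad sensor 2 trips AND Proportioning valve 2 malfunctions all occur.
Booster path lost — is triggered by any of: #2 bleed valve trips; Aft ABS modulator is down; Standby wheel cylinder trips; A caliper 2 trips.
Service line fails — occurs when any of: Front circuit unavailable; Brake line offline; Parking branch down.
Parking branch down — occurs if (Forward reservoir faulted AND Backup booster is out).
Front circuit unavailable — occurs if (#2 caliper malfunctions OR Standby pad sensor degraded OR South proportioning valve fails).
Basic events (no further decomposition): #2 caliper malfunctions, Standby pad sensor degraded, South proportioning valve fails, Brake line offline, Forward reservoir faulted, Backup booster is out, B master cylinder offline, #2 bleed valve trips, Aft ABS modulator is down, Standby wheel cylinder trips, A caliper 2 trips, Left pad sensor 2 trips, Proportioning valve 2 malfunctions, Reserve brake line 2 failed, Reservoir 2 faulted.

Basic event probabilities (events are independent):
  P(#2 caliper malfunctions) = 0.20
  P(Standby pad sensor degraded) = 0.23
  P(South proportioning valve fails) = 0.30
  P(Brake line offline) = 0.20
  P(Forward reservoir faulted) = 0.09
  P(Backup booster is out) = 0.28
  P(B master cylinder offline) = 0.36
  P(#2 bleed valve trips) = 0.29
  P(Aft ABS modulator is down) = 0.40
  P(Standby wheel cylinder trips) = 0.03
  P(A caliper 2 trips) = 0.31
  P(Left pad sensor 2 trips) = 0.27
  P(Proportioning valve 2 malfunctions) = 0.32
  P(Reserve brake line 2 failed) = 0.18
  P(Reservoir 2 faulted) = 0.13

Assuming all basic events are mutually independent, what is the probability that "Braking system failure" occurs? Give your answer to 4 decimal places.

P(Front circuit unavailable) [OR] = 1 − (1−0.20) × (1−0.23) × (1−0.30) = 0.568800
P(Parking branch down) [AND] = 0.09 × 0.28 = 0.025200
P(Service line fails) [OR] = 1 − (1−0.568800) × (1−0.20) × (1−0.025200) = 0.663733
P(Booster path lost) [OR] = 1 − (1−0.29) × (1−0.40) × (1−0.03) × (1−0.31) = 0.714878
P(Rear circuit unavailable) [AND] = 0.714878 × 0.27 × 0.32 = 0.061765
P(ABS chain fails) [AND] = 0.36 × 0.061765 = 0.022235
P(Braking system failure) [OR] = 1 − (1−0.663733) × (1−0.022235) × (1−0.18) × (1−0.13) = 0.765441
Rounded to 4 decimal places: P(Braking system failure) ≈ 0.7654.

0.7654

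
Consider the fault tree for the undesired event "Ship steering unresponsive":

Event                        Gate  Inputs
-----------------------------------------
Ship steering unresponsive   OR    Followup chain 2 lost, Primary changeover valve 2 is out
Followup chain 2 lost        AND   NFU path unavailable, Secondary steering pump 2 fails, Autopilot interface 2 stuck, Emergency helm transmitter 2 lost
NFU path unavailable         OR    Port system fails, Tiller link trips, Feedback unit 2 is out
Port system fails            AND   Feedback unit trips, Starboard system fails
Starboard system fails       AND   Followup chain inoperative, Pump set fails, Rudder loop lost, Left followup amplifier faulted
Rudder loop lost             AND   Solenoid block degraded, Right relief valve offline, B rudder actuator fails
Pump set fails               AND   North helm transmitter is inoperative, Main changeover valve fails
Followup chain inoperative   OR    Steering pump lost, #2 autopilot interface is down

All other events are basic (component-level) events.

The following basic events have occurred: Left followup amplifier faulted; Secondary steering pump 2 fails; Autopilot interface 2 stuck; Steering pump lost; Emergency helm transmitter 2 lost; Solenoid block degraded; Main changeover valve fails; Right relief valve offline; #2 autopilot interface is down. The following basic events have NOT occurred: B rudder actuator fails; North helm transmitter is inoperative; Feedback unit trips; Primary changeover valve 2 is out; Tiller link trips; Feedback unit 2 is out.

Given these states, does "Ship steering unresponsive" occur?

No

Followup chain inoperative [OR]: Steering pump lost=occurs, #2 autopilot interface is down=occurs → at least one input occurs → occurs.
Pump set fails [AND]: North helm transmitter is inoperative=not, Main changeover valve fails=occurs → not all inputs occur → does not occur.
Rudder loop lost [AND]: Solenoid block degraded=occurs, Right relief valve offline=occurs, B rudder actuator fails=not → not all inputs occur → does not occur.
Starboard system fails [AND]: Followup chain inoperative=occurs, Pump set fails=not, Rudder loop lost=not, Left followup amplifier faulted=occurs → not all inputs occur → does not occur.
Port system fails [AND]: Feedback unit trips=not, Starboard system fails=not → not all inputs occur → does not occur.
NFU path unavailable [OR]: Port system fails=not, Tiller link trips=not, Feedback unit 2 is out=not → no input occurs → does not occur.
Followup chain 2 lost [AND]: NFU path unavailable=not, Secondary steering pump 2 fails=occurs, Autopilot interface 2 stuck=occurs, Emergency helm transmitter 2 lost=occurs → not all inputs occur → does not occur.
Ship steering unresponsive [OR]: Followup chain 2 lost=not, Primary changeover valve 2 is out=not → no input occurs → does not occur.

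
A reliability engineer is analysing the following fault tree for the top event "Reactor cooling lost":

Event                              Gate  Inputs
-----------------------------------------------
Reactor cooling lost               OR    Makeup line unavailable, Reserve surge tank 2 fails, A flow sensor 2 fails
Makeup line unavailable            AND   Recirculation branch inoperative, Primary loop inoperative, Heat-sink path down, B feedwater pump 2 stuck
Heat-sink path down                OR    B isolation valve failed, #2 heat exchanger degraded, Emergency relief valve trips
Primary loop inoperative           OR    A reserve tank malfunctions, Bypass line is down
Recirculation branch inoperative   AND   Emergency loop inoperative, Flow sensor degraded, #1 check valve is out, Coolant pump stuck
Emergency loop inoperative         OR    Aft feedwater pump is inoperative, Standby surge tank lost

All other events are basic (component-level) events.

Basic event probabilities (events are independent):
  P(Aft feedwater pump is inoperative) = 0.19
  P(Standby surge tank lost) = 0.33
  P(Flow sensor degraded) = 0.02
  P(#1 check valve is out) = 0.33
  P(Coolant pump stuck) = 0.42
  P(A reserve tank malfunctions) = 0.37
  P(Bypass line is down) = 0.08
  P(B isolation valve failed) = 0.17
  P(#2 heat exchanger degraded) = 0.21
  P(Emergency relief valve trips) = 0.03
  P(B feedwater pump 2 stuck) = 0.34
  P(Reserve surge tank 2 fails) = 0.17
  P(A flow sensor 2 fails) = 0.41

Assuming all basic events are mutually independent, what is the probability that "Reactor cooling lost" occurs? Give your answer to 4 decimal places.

P(Emergency loop inoperative) [OR] = 1 − (1−0.19) × (1−0.33) = 0.457300
P(Recirculation branch inoperative) [AND] = 0.457300 × 0.02 × 0.33 × 0.42 = 0.001268
P(Primary loop inoperative) [OR] = 1 − (1−0.37) × (1−0.08) = 0.420400
P(Heat-sink path down) [OR] = 1 − (1−0.17) × (1−0.21) × (1−0.03) = 0.363971
P(Makeup line unavailable) [AND] = 0.001268 × 0.420400 × 0.363971 × 0.34 = 0.000066
P(Reactor cooling lost) [OR] = 1 − (1−0.000066) × (1−0.17) × (1−0.41) = 0.510332
Rounded to 4 decimal places: P(Reactor cooling lost) ≈ 0.5103.

0.5103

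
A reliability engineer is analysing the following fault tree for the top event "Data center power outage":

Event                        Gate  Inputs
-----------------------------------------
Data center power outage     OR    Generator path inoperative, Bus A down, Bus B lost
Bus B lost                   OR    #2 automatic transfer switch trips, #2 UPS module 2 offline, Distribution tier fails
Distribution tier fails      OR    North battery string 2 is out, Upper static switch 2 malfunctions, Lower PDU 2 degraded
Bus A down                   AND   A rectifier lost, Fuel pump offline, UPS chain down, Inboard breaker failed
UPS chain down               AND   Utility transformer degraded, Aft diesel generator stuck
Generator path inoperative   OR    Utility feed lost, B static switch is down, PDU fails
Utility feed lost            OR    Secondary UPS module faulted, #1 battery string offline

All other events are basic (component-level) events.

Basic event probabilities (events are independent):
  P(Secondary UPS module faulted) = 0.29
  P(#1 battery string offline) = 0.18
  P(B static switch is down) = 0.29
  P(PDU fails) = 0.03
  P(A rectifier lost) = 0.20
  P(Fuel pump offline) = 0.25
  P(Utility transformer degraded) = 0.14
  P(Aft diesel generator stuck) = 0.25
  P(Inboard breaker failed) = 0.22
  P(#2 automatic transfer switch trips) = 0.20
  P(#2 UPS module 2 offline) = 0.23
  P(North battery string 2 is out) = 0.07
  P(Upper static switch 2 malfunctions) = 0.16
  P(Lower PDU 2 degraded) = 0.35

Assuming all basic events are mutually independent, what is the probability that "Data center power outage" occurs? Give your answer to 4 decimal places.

0.8746

P(Utility feed lost) [OR] = 1 − (1−0.29) × (1−0.18) = 0.417800
P(Generator path inoperative) [OR] = 1 − (1−0.417800) × (1−0.29) × (1−0.03) = 0.599039
P(UPS chain down) [AND] = 0.14 × 0.25 = 0.035000
P(Bus A down) [AND] = 0.20 × 0.25 × 0.035000 × 0.22 = 0.000385
P(Distribution tier fails) [OR] = 1 − (1−0.07) × (1−0.16) × (1−0.35) = 0.492220
P(Bus B lost) [OR] = 1 − (1−0.20) × (1−0.23) × (1−0.492220) = 0.687208
P(Data center power outage) [OR] = 1 − (1−0.599039) × (1−0.000385) × (1−0.687208) = 0.874631
Rounded to 4 decimal places: P(Data center power outage) ≈ 0.8746.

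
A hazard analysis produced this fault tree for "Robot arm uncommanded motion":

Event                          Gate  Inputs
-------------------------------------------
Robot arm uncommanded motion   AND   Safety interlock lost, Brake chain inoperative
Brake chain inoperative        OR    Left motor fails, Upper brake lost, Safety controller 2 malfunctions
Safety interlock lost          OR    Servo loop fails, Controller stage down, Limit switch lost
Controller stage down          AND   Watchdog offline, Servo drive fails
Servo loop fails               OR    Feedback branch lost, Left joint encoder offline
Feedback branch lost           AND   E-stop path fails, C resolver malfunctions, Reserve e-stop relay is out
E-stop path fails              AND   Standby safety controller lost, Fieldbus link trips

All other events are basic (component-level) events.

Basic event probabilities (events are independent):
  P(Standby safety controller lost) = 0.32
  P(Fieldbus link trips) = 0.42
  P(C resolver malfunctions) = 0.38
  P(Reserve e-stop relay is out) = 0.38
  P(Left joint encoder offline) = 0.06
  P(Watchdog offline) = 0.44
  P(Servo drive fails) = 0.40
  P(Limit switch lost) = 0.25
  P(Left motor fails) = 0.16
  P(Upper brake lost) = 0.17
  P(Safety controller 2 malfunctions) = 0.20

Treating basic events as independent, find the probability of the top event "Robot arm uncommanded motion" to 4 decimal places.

P(E-stop path fails) [AND] = 0.32 × 0.42 = 0.134400
P(Feedback branch lost) [AND] = 0.134400 × 0.38 × 0.38 = 0.019407
P(Servo loop fails) [OR] = 1 − (1−0.019407) × (1−0.06) = 0.078243
P(Controller stage down) [AND] = 0.44 × 0.40 = 0.176000
P(Safety interlock lost) [OR] = 1 − (1−0.078243) × (1−0.176000) × (1−0.25) = 0.430354
P(Brake chain inoperative) [OR] = 1 − (1−0.16) × (1−0.17) × (1−0.20) = 0.442240
P(Robot arm uncommanded motion) [AND] = 0.430354 × 0.442240 = 0.190320
Rounded to 4 decimal places: P(Robot arm uncommanded motion) ≈ 0.1903.

0.1903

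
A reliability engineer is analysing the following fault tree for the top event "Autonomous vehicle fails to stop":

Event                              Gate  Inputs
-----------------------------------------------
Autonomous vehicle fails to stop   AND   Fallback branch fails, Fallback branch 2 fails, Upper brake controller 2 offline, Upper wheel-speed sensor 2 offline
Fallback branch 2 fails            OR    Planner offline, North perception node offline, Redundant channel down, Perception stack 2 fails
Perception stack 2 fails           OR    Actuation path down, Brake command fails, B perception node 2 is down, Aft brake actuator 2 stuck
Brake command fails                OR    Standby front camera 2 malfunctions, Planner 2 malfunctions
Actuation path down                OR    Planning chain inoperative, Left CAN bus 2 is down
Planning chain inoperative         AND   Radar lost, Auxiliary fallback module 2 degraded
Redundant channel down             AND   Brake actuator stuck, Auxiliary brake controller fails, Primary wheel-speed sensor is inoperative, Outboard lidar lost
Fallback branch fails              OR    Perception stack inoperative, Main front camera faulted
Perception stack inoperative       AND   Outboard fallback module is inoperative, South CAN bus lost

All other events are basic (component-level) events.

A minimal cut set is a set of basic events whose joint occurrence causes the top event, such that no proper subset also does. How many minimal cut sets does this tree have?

18

Perception stack inoperative [AND]: one cut set from each child combined → 1 × 1 = 1 cut set(s).
Fallback branch fails [OR]: union of children's cut sets → 2 cut set(s).
Redundant channel down [AND]: one cut set from each child combined → 1 × 1 × 1 × 1 = 1 cut set(s).
Planning chain inoperative [AND]: one cut set from each child combined → 1 × 1 = 1 cut set(s).
Actuation path down [OR]: union of children's cut sets → 2 cut set(s).
Brake command fails [OR]: union of children's cut sets → 2 cut set(s).
Perception stack 2 fails [OR]: union of children's cut sets → 6 cut set(s).
Fallback branch 2 fails [OR]: union of children's cut sets → 9 cut set(s).
Autonomous vehicle fails to stop [AND]: one cut set from each child combined → 2 × 9 × 1 × 1 = 18 cut set(s).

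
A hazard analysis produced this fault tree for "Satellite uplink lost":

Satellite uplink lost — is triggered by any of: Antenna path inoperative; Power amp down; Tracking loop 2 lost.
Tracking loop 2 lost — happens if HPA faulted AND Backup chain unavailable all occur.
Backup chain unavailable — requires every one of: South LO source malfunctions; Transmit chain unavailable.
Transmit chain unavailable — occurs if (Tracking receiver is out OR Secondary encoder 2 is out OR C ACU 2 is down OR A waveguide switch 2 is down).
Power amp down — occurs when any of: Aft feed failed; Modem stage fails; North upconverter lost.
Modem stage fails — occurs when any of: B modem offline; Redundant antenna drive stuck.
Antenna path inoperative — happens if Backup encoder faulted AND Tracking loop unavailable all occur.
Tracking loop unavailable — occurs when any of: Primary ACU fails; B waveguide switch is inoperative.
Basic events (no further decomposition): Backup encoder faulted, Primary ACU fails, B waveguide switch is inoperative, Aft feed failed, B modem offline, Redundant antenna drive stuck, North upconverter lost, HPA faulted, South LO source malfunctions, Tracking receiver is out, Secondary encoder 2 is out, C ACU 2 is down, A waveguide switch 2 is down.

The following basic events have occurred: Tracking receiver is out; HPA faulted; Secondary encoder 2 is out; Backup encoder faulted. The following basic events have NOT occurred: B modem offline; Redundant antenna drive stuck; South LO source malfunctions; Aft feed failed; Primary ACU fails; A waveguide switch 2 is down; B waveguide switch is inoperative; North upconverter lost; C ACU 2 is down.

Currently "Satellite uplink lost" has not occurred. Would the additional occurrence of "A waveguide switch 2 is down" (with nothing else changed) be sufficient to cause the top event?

No

Counterfactual: set "A waveguide switch 2 is down" to occurred.
Tracking loop unavailable [OR]: Primary ACU fails=not, B waveguide switch is inoperative=not → no input occurs → does not occur.
Antenna path inoperative [AND]: Backup encoder faulted=occurs, Tracking loop unavailable=not → not all inputs occur → does not occur.
Modem stage fails [OR]: B modem offline=not, Redundant antenna drive stuck=not → no input occurs → does not occur.
Power amp down [OR]: Aft feed failed=not, Modem stage fails=not, North upconverter lost=not → no input occurs → does not occur.
Transmit chain unavailable [OR]: Tracking receiver is out=occurs, Secondary encoder 2 is out=occurs, C ACU 2 is down=not, A waveguide switch 2 is down=occurs → at least one input occurs → occurs.
Backup chain unavailable [AND]: South LO source malfunctions=not, Transmit chain unavailable=occurs → not all inputs occur → does not occur.
Tracking loop 2 lost [AND]: HPA faulted=occurs, Backup chain unavailable=not → not all inputs occur → does not occur.
Satellite uplink lost [OR]: Antenna path inoperative=not, Power amp down=not, Tracking loop 2 lost=not → no input occurs → does not occur.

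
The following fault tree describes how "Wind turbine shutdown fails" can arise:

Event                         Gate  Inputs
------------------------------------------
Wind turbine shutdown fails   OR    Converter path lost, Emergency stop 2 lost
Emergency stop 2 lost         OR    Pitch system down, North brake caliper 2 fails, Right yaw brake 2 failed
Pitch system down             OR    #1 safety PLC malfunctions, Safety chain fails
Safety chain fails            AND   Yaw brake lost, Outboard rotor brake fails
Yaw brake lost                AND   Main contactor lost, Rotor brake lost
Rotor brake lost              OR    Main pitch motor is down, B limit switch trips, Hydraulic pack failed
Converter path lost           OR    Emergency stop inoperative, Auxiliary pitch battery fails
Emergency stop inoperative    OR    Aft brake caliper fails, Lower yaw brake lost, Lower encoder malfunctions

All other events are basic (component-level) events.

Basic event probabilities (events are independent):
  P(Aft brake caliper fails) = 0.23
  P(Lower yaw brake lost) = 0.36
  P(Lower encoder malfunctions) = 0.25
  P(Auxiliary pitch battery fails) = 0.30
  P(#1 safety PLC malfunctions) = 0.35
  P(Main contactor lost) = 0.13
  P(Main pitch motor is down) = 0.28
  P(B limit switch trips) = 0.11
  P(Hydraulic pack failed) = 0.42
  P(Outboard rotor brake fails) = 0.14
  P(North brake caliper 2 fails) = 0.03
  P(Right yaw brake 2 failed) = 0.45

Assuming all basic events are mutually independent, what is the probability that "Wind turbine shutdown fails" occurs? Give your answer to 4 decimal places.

P(Emergency stop inoperative) [OR] = 1 − (1−0.23) × (1−0.36) × (1−0.25) = 0.630400
P(Converter path lost) [OR] = 1 − (1−0.630400) × (1−0.30) = 0.741280
P(Rotor brake lost) [OR] = 1 − (1−0.28) × (1−0.11) × (1−0.42) = 0.628336
P(Yaw brake lost) [AND] = 0.13 × 0.628336 = 0.081684
P(Safety chain fails) [AND] = 0.081684 × 0.14 = 0.011436
P(Pitch system down) [OR] = 1 − (1−0.35) × (1−0.011436) = 0.357433
P(Emergency stop 2 lost) [OR] = 1 − (1−0.357433) × (1−0.03) × (1−0.45) = 0.657191
P(Wind turbine shutdown fails) [OR] = 1 − (1−0.741280) × (1−0.657191) = 0.911308
Rounded to 4 decimal places: P(Wind turbine shutdown fails) ≈ 0.9113.

0.9113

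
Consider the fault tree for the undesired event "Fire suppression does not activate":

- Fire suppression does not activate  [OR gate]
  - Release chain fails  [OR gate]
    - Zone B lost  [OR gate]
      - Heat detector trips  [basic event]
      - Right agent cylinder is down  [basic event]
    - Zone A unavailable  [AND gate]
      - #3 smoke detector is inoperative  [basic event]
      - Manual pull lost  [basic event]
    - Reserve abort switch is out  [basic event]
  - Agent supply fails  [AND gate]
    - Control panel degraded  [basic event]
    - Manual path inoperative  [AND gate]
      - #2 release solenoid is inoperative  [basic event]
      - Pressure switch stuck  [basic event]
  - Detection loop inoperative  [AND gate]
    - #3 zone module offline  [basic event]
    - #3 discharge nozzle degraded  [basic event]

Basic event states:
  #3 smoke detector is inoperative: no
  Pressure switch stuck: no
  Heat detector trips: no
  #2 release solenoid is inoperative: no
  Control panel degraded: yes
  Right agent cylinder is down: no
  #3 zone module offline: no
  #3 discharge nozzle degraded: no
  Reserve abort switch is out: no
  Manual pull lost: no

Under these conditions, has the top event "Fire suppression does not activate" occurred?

Zone B lost [OR]: Heat detector trips=not, Right agent cylinder is down=not → no input occurs → does not occur.
Zone A unavailable [AND]: #3 smoke detector is inoperative=not, Manual pull lost=not → not all inputs occur → does not occur.
Release chain fails [OR]: Zone B lost=not, Zone A unavailable=not, Reserve abort switch is out=not → no input occurs → does not occur.
Manual path inoperative [AND]: #2 release solenoid is inoperative=not, Pressure switch stuck=not → not all inputs occur → does not occur.
Agent supply fails [AND]: Control panel degraded=occurs, Manual path inoperative=not → not all inputs occur → does not occur.
Detection loop inoperative [AND]: #3 zone module offline=not, #3 discharge nozzle degraded=not → not all inputs occur → does not occur.
Fire suppression does not activate [OR]: Release chain fails=not, Agent supply fails=not, Detection loop inoperative=not → no input occurs → does not occur.

No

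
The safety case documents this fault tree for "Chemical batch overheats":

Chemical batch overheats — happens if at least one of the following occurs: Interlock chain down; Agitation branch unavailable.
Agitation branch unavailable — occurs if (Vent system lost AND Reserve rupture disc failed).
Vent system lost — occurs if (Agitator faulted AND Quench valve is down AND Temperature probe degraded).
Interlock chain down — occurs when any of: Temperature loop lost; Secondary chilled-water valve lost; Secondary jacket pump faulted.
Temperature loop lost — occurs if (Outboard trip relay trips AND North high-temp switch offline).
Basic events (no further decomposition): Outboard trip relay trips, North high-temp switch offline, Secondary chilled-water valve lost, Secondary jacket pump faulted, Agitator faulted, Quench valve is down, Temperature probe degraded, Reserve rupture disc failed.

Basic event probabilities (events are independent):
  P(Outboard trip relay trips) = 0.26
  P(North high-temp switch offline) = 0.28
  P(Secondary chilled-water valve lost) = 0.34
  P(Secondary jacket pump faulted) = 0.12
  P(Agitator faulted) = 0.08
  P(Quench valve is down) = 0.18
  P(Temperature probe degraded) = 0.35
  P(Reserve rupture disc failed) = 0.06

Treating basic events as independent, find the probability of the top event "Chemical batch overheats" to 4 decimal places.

0.4616

P(Temperature loop lost) [AND] = 0.26 × 0.28 = 0.072800
P(Interlock chain down) [OR] = 1 − (1−0.072800) × (1−0.34) × (1−0.12) = 0.461482
P(Vent system lost) [AND] = 0.08 × 0.18 × 0.35 = 0.005040
P(Agitation branch unavailable) [AND] = 0.005040 × 0.06 = 0.000302
P(Chemical batch overheats) [OR] = 1 − (1−0.461482) × (1−0.000302) = 0.461645
Rounded to 4 decimal places: P(Chemical batch overheats) ≈ 0.4616.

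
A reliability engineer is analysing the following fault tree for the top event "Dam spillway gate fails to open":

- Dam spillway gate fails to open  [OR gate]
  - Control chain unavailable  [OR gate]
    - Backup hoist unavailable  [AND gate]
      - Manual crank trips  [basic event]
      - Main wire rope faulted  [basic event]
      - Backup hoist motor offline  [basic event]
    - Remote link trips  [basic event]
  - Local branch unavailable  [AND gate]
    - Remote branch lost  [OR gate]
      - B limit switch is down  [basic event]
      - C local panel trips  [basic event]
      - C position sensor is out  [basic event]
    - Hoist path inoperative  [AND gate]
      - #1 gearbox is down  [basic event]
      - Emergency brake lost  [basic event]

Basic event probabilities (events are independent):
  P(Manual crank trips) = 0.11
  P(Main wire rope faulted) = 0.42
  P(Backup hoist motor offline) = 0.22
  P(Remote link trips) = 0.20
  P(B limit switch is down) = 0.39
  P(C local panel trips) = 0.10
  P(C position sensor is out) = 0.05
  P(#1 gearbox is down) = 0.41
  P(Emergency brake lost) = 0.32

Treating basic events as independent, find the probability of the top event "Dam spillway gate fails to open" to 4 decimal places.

0.2578

P(Backup hoist unavailable) [AND] = 0.11 × 0.42 × 0.22 = 0.010164
P(Control chain unavailable) [OR] = 1 − (1−0.010164) × (1−0.20) = 0.208131
P(Remote branch lost) [OR] = 1 − (1−0.39) × (1−0.10) × (1−0.05) = 0.478450
P(Hoist path inoperative) [AND] = 0.41 × 0.32 = 0.131200
P(Local branch unavailable) [AND] = 0.478450 × 0.131200 = 0.062773
P(Dam spillway gate fails to open) [OR] = 1 − (1−0.208131) × (1−0.062773) = 0.257839
Rounded to 4 decimal places: P(Dam spillway gate fails to open) ≈ 0.2578.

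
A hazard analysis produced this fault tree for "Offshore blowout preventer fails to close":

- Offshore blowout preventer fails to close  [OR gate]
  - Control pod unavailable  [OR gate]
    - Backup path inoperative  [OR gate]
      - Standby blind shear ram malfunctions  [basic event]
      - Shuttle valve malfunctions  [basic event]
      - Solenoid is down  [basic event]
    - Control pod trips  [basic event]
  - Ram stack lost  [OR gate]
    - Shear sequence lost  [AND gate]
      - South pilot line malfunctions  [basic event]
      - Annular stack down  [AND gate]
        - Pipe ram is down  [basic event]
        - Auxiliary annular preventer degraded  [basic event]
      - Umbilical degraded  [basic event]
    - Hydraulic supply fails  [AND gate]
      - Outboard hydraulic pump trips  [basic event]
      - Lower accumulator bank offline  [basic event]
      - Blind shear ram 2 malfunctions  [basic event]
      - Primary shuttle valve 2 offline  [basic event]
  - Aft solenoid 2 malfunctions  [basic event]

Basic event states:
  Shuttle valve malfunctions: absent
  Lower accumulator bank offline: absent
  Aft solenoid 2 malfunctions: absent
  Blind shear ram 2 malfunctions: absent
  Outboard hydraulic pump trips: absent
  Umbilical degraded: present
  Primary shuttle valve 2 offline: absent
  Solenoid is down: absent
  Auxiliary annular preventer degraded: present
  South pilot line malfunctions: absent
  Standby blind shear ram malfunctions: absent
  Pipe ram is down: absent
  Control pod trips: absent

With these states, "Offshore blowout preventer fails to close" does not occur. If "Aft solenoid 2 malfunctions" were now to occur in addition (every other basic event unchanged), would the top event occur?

Counterfactual: set "Aft solenoid 2 malfunctions" to occurred.
Backup path inoperative [OR]: Standby blind shear ram malfunctions=not, Shuttle valve malfunctions=not, Solenoid is down=not → no input occurs → does not occur.
Control pod unavailable [OR]: Backup path inoperative=not, Control pod trips=not → no input occurs → does not occur.
Annular stack down [AND]: Pipe ram is down=not, Auxiliary annular preventer degraded=occurs → not all inputs occur → does not occur.
Shear sequence lost [AND]: South pilot line malfunctions=not, Annular stack down=not, Umbilical degraded=occurs → not all inputs occur → does not occur.
Hydraulic supply fails [AND]: Outboard hydraulic pump trips=not, Lower accumulator bank offline=not, Blind shear ram 2 malfunctions=not, Primary shuttle valve 2 offline=not → not all inputs occur → does not occur.
Ram stack lost [OR]: Shear sequence lost=not, Hydraulic supply fails=not → no input occurs → does not occur.
Offshore blowout preventer fails to close [OR]: Control pod unavailable=not, Ram stack lost=not, Aft solenoid 2 malfunctions=occurs → at least one input occurs → occurs.

Yes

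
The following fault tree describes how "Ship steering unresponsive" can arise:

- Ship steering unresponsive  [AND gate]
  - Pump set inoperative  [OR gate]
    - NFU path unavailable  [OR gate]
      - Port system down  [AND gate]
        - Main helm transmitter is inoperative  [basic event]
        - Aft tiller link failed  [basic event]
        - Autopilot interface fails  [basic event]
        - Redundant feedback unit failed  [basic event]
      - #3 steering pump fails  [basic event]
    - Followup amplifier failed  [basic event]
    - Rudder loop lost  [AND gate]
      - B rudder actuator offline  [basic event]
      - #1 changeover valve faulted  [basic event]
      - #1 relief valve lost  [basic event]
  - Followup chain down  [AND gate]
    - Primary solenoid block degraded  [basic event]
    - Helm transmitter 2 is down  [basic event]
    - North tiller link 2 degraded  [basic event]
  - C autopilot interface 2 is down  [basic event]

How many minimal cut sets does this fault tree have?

4

Port system down [AND]: one cut set from each child combined → 1 × 1 × 1 × 1 = 1 cut set(s).
NFU path unavailable [OR]: union of children's cut sets → 2 cut set(s).
Rudder loop lost [AND]: one cut set from each child combined → 1 × 1 × 1 = 1 cut set(s).
Pump set inoperative [OR]: union of children's cut sets → 4 cut set(s).
Followup chain down [AND]: one cut set from each child combined → 1 × 1 × 1 = 1 cut set(s).
Ship steering unresponsive [AND]: one cut set from each child combined → 4 × 1 × 1 = 4 cut set(s).
Minimal cut sets: {Aft tiller link failed, Autopilot interface fails, C autopilot interface 2 is down, Helm transmitter 2 is down, Main helm transmitter is inoperative, North tiller link 2 degraded, Primary solenoid block degraded, Redundant feedback unit failed}; {#3 steering pump fails, C autopilot interface 2 is down, Helm transmitter 2 is down, North tiller link 2 degraded, Primary solenoid block degraded}; {C autopilot interface 2 is down, Followup amplifier failed, Helm transmitter 2 is down, North tiller link 2 degraded, Primary solenoid block degraded}; {#1 changeover valve faulted, #1 relief valve lost, B rudder actuator offline, C autopilot interface 2 is down, Helm transmitter 2 is down, North tiller link 2 degraded, Primary solenoid block degraded}.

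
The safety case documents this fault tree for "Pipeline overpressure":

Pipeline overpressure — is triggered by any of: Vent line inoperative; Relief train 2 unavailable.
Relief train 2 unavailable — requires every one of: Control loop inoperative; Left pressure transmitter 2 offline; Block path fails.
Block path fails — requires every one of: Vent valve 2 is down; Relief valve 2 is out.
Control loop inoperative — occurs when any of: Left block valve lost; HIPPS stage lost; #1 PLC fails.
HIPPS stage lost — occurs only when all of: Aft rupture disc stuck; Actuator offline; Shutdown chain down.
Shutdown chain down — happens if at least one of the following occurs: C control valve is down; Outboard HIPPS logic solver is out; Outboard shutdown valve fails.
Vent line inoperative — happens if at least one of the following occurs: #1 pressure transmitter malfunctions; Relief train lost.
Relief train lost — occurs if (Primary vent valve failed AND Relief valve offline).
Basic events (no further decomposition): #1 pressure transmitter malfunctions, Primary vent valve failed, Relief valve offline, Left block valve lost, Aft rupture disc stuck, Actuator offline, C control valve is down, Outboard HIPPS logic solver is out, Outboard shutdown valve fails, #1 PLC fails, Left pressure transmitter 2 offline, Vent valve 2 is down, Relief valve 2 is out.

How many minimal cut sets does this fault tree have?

Relief train lost [AND]: one cut set from each child combined → 1 × 1 = 1 cut set(s).
Vent line inoperative [OR]: union of children's cut sets → 2 cut set(s).
Shutdown chain down [OR]: union of children's cut sets → 3 cut set(s).
HIPPS stage lost [AND]: one cut set from each child combined → 1 × 1 × 3 = 3 cut set(s).
Control loop inoperative [OR]: union of children's cut sets → 5 cut set(s).
Block path fails [AND]: one cut set from each child combined → 1 × 1 = 1 cut set(s).
Relief train 2 unavailable [AND]: one cut set from each child combined → 5 × 1 × 1 = 5 cut set(s).
Pipeline overpressure [OR]: union of children's cut sets → 7 cut set(s).
Minimal cut sets: {#1 pressure transmitter malfunctions}; {Primary vent valve failed, Relief valve offline}; {Left block valve lost, Left pressure transmitter 2 offline, Relief valve 2 is out, Vent valve 2 is down}; {Actuator offline, Aft rupture disc stuck, C control valve is down, Left pressure transmitter 2 offline, Relief valve 2 is out, Vent valve 2 is down}; {Actuator offline, Aft rupture disc stuck, Left pressure transmitter 2 offline, Outboard HIPPS logic solver is out, Relief valve 2 is out, Vent valve 2 is down}; {Actuator offline, Aft rupture disc stuck, Left pressure transmitter 2 offline, Outboard shutdown valve fails, Relief valve 2 is out, Vent valve 2 is down}; {#1 PLC fails, Left pressure transmitter 2 offline, Relief valve 2 is out, Vent valve 2 is down}.

7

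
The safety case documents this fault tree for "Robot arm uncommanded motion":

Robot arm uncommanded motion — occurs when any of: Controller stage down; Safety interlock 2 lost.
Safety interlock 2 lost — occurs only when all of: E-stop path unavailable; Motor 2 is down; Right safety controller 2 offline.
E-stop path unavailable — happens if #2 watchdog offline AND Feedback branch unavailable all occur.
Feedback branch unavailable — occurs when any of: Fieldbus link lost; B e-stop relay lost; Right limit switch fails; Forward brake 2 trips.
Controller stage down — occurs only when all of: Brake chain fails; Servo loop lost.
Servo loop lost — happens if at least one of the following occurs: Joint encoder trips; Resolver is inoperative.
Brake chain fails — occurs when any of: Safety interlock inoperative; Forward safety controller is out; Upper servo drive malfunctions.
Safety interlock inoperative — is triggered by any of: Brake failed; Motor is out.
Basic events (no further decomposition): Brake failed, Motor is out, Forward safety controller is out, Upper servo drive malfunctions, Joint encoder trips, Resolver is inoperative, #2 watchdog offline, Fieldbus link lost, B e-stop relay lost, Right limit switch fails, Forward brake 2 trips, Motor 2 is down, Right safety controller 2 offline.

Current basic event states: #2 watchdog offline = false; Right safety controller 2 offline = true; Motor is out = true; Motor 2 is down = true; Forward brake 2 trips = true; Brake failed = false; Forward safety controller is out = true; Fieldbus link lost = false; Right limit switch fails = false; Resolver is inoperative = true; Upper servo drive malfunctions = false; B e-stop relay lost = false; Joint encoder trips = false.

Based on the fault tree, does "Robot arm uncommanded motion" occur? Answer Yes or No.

Safety interlock inoperative [OR]: Brake failed=not, Motor is out=occurs → at least one input occurs → occurs.
Brake chain fails [OR]: Safety interlock inoperative=occurs, Forward safety controller is out=occurs, Upper servo drive malfunctions=not → at least one input occurs → occurs.
Servo loop lost [OR]: Joint encoder trips=not, Resolver is inoperative=occurs → at least one input occurs → occurs.
Controller stage down [AND]: Brake chain fails=occurs, Servo loop lost=occurs → all inputs occur → occurs.
Feedback branch unavailable [OR]: Fieldbus link lost=not, B e-stop relay lost=not, Right limit switch fails=not, Forward brake 2 trips=occurs → at least one input occurs → occurs.
E-stop path unavailable [AND]: #2 watchdog offline=not, Feedback branch unavailable=occurs → not all inputs occur → does not occur.
Safety interlock 2 lost [AND]: E-stop path unavailable=not, Motor 2 is down=occurs, Right safety controller 2 offline=occurs → not all inputs occur → does not occur.
Robot arm uncommanded motion [OR]: Controller stage down=occurs, Safety interlock 2 lost=not → at least one input occurs → occurs.

Yes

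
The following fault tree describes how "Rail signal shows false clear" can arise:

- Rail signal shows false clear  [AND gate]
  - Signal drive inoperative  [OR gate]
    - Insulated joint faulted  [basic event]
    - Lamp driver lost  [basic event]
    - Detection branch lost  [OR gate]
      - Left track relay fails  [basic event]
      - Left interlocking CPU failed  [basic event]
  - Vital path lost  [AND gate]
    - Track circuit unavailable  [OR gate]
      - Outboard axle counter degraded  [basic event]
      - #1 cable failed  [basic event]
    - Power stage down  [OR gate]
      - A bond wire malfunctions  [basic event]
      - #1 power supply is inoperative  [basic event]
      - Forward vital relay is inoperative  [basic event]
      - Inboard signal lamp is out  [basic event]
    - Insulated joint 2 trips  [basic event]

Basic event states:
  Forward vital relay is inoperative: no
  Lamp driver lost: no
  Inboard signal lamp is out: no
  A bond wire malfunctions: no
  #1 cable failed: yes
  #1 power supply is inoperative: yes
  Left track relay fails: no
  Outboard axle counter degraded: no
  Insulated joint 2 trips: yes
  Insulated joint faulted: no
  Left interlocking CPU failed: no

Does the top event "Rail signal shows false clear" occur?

No

Detection branch lost [OR]: Left track relay fails=not, Left interlocking CPU failed=not → no input occurs → does not occur.
Signal drive inoperative [OR]: Insulated joint faulted=not, Lamp driver lost=not, Detection branch lost=not → no input occurs → does not occur.
Track circuit unavailable [OR]: Outboard axle counter degraded=not, #1 cable failed=occurs → at least one input occurs → occurs.
Power stage down [OR]: A bond wire malfunctions=not, #1 power supply is inoperative=occurs, Forward vital relay is inoperative=not, Inboard signal lamp is out=not → at least one input occurs → occurs.
Vital path lost [AND]: Track circuit unavailable=occurs, Power stage down=occurs, Insulated joint 2 trips=occurs → all inputs occur → occurs.
Rail signal shows false clear [AND]: Signal drive inoperative=not, Vital path lost=occurs → not all inputs occur → does not occur.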